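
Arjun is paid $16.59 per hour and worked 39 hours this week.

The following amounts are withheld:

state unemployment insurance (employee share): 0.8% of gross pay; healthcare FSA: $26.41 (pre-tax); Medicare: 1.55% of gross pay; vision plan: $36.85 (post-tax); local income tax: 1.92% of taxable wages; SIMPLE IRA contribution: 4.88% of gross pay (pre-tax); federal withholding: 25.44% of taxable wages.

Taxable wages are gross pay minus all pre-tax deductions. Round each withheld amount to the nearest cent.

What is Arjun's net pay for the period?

Gross pay: 39 × $16.59 = $647.01
Healthcare FSA: $26.41
SIMPLE IRA contribution: $647.01 × 0.0488 = $31.57
Pre-tax total = $26.41 + $31.57 = $57.98
Taxable wages = $647.01 − $57.98 = $589.03
Federal withholding: $589.03 × 0.2544 = $149.85
Local income tax: $589.03 × 0.0192 = $11.31
Medicare: $647.01 × 0.0155 = $10.03
State unemployment insurance (employee share): $647.01 × 0.008 = $5.18
Vision plan: $36.85
Total deductions = $26.41 + $31.57 + $149.85 + $11.31 + $10.03 + $5.18 + $36.85 = $271.20
Net pay = $647.01 − $271.20 = $375.81

$375.81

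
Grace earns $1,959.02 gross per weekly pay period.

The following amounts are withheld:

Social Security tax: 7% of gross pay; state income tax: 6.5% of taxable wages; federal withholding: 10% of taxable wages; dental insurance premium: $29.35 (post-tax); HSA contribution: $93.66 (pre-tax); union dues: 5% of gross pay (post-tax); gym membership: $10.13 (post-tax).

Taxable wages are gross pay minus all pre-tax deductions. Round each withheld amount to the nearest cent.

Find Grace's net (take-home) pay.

$1,283.01

HSA contribution: $93.66
Taxable wages = $1,959.02 − $93.66 = $1,865.36
Federal withholding: $1,865.36 × 0.1 = $186.54
State income tax: $1,865.36 × 0.065 = $121.25
Social Security tax: $1,959.02 × 0.07 = $137.13
Dental insurance premium: $29.35
Union dues: $1,959.02 × 0.05 = $97.95
Gym membership: $10.13
Total deductions = $93.66 + $186.54 + $121.25 + $137.13 + $29.35 + $97.95 + $10.13 = $676.01
Net pay = $1,959.02 − $676.01 = $1,283.01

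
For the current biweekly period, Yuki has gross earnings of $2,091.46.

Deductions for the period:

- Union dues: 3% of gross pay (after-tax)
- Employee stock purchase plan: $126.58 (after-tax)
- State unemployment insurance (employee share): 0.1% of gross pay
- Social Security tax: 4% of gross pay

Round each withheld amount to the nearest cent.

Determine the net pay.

State unemployment insurance (employee share): $2,091.46 × 0.001 = $2.09
Social Security tax: $2,091.46 × 0.04 = $83.66
Union dues: $2,091.46 × 0.03 = $62.74
Employee stock purchase plan: $126.58
Total deductions = $2.09 + $83.66 + $62.74 + $126.58 = $275.07
Net pay = $2,091.46 − $275.07 = $1,816.39

$1,816.39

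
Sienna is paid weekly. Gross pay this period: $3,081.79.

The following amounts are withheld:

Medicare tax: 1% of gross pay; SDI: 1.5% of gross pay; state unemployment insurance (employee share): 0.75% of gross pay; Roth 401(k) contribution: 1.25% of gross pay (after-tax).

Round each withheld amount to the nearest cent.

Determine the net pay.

$2,943.11

State unemployment insurance (employee share): $3,081.79 × 0.0075 = $23.11
Medicare tax: $3,081.79 × 0.01 = $30.82
SDI: $3,081.79 × 0.015 = $46.23
Roth 401(k) contribution: $3,081.79 × 0.0125 = $38.52
Total deductions = $23.11 + $30.82 + $46.23 + $38.52 = $138.68
Net pay = $3,081.79 − $138.68 = $2,943.11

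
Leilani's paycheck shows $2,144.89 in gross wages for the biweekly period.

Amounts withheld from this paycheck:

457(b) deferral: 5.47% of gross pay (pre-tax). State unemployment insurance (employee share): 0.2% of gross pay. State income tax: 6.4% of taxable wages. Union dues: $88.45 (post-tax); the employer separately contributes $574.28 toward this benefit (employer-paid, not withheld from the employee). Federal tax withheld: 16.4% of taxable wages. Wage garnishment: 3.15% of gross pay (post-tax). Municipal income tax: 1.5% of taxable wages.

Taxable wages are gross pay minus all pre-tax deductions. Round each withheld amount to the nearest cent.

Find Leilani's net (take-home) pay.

457(b) deferral: $2,144.89 × 0.0547 = $117.33
Taxable wages = $2,144.89 − $117.33 = $2,027.56
Municipal income tax: $2,027.56 × 0.015 = $30.41
Federal tax withheld: $2,027.56 × 0.164 = $332.52
State income tax: $2,027.56 × 0.064 = $129.76
State unemployment insurance (employee share): $2,144.89 × 0.002 = $4.29
Wage garnishment: $2,144.89 × 0.0315 = $67.56
Union dues: $88.45
(Employer's $574.28 toward union dues is not withheld from the employee.)
Total deductions = $117.33 + $30.41 + $332.52 + $129.76 + $4.29 + $67.56 + $88.45 = $770.32
Net pay = $2,144.89 − $770.32 = $1,374.57

$1,374.57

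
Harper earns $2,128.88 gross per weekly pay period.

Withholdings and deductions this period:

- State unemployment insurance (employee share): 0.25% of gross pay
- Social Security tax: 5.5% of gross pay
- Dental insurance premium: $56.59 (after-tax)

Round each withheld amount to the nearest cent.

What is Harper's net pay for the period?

$1,949.88

Social Security tax: $2,128.88 × 0.055 = $117.09
State unemployment insurance (employee share): $2,128.88 × 0.0025 = $5.32
Dental insurance premium: $56.59
Total deductions = $117.09 + $5.32 + $56.59 = $179.00
Net pay = $2,128.88 − $179.00 = $1,949.88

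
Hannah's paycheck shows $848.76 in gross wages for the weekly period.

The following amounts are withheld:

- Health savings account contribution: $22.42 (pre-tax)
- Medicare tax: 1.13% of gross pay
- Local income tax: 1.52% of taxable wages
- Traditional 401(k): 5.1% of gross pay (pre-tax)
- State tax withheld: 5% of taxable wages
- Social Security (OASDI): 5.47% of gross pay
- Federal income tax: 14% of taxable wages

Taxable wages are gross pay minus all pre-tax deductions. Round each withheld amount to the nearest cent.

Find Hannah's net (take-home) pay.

$566.35

Traditional 401(k): $848.76 × 0.051 = $43.29
Health savings account contribution: $22.42
Pre-tax total = $43.29 + $22.42 = $65.71
Taxable wages = $848.76 − $65.71 = $783.05
State tax withheld: $783.05 × 0.05 = $39.15
Federal income tax: $783.05 × 0.14 = $109.63
Local income tax: $783.05 × 0.0152 = $11.90
Medicare tax: $848.76 × 0.0113 = $9.59
Social Security (OASDI): $848.76 × 0.0547 = $46.43
Total deductions = $43.29 + $22.42 + $39.15 + $109.63 + $11.90 + $9.59 + $46.43 = $282.41
Net pay = $848.76 − $282.41 = $566.35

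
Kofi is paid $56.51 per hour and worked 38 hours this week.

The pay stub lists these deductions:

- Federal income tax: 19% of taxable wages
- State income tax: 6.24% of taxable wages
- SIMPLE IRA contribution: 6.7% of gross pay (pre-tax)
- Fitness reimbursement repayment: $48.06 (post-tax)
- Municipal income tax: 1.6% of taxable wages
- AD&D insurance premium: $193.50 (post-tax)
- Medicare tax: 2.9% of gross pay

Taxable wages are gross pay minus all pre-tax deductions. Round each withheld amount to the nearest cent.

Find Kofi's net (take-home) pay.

Gross pay: 38 × $56.51 = $2147.38
SIMPLE IRA contribution: $2147.38 × 0.067 = $143.87
Taxable wages = $2147.38 − $143.87 = $2003.51
Municipal income tax: $2003.51 × 0.016 = $32.06
State income tax: $2003.51 × 0.0624 = $125.02
Federal income tax: $2003.51 × 0.19 = $380.67
Medicare tax: $2147.38 × 0.029 = $62.27
Fitness reimbursement repayment: $48.06
AD&D insurance premium: $193.50
Total deductions = $143.87 + $32.06 + $125.02 + $380.67 + $62.27 + $48.06 + $193.50 = $985.45
Net pay = $2147.38 − $985.45 = $1161.93

$1161.93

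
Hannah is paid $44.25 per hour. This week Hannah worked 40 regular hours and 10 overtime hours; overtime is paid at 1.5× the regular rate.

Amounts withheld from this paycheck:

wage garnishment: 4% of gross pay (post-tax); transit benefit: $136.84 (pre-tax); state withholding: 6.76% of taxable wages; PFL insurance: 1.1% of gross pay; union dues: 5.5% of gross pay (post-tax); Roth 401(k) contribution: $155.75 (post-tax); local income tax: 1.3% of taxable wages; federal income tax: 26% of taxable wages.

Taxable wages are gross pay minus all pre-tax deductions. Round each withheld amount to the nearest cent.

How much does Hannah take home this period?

$1100.85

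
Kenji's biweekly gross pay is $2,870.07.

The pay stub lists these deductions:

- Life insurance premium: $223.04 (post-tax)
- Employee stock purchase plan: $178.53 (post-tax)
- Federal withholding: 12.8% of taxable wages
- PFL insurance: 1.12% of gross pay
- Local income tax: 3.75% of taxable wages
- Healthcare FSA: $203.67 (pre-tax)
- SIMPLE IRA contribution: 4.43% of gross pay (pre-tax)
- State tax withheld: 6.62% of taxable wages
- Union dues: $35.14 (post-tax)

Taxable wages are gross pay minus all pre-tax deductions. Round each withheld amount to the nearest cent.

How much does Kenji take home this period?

$1,482.06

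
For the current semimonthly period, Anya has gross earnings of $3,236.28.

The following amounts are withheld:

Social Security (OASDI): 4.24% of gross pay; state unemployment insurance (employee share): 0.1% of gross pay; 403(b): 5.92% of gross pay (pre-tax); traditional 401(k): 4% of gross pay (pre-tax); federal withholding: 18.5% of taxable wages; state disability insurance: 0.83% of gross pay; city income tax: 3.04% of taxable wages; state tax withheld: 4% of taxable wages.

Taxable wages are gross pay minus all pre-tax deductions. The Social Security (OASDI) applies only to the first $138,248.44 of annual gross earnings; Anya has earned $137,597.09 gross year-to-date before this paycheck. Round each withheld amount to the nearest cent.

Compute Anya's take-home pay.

$2,112.97

403(b): $3,236.28 × 0.0592 = $191.59
Traditional 401(k): $3,236.28 × 0.04 = $129.45
Pre-tax total = $191.59 + $129.45 = $321.04
Taxable wages = $3,236.28 − $321.04 = $2,915.24
State tax withheld: $2,915.24 × 0.04 = $116.61
Federal withholding: $2,915.24 × 0.185 = $539.32
City income tax: $2,915.24 × 0.0304 = $88.62
State disability insurance: $3,236.28 × 0.0083 = $26.86
State unemployment insurance (employee share): $3,236.28 × 0.001 = $3.24
Social Security (OASDI): only $138,248.44 − $137,597.09 = $651.35 of this check is subject → $651.35 × 0.0424 = $27.62
Total deductions = $191.59 + $129.45 + $116.61 + $539.32 + $88.62 + $26.86 + $3.24 + $27.62 = $1,123.31
Net pay = $3,236.28 − $1,123.31 = $2,112.97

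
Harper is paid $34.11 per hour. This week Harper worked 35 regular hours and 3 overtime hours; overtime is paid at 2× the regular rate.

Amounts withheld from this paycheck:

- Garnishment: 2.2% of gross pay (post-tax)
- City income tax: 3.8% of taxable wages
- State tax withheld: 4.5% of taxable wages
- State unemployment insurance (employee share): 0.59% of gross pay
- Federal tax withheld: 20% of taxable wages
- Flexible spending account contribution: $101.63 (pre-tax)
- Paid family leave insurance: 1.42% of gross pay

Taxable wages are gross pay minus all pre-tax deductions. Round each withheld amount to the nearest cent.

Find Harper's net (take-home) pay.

Regular pay: 35 × $34.11 = $1193.85
Overtime pay: 3 × $34.11 × 2 = $204.66
Gross pay = $1193.85 + $204.66 = $1398.51
Flexible spending account contribution: $101.63
Taxable wages = $1398.51 − $101.63 = $1296.88
State tax withheld: $1296.88 × 0.045 = $58.36
Federal tax withheld: $1296.88 × 0.2 = $259.38
City income tax: $1296.88 × 0.038 = $49.28
Paid family leave insurance: $1398.51 × 0.0142 = $19.86
State unemployment insurance (employee share): $1398.51 × 0.0059 = $8.25
Garnishment: $1398.51 × 0.022 = $30.77
Total deductions = $101.63 + $58.36 + $259.38 + $49.28 + $19.86 + $8.25 + $30.77 = $527.53
Net pay = $1398.51 − $527.53 = $870.98

$870.98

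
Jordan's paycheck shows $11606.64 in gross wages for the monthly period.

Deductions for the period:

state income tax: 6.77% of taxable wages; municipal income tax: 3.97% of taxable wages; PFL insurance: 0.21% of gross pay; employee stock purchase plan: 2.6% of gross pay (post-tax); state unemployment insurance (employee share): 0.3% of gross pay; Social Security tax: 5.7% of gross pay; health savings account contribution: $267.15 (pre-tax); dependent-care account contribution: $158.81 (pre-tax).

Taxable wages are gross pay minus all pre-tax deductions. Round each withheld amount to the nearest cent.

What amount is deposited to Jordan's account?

Dependent-care account contribution: $158.81
Health savings account contribution: $267.15
Pre-tax total = $158.81 + $267.15 = $425.96
Taxable wages = $11606.64 − $425.96 = $11180.68
State income tax: $11180.68 × 0.0677 = $756.93
Municipal income tax: $11180.68 × 0.0397 = $443.87
Social Security tax: $11606.64 × 0.057 = $661.58
State unemployment insurance (employee share): $11606.64 × 0.003 = $34.82
PFL insurance: $11606.64 × 0.0021 = $24.37
Employee stock purchase plan: $11606.64 × 0.026 = $301.77
Total deductions = $158.81 + $267.15 + $756.93 + $443.87 + $661.58 + $34.82 + $24.37 + $301.77 = $2649.30
Net pay = $11606.64 − $2649.30 = $8957.34

$8957.34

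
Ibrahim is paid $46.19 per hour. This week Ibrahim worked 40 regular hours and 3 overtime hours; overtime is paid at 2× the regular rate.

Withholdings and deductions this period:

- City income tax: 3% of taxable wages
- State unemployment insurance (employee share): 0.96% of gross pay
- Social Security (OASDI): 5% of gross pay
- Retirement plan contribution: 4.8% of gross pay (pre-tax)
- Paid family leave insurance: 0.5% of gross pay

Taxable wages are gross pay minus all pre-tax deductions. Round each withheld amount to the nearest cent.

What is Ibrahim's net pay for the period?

Regular pay: 40 × $46.19 = $1,847.60
Overtime pay: 3 × $46.19 × 2 = $277.14
Gross pay = $1,847.60 + $277.14 = $2,124.74
Retirement plan contribution: $2,124.74 × 0.048 = $101.99
Taxable wages = $2,124.74 − $101.99 = $2,022.75
City income tax: $2,022.75 × 0.03 = $60.68
Social Security (OASDI): $2,124.74 × 0.05 = $106.24
State unemployment insurance (employee share): $2,124.74 × 0.0096 = $20.40
Paid family leave insurance: $2,124.74 × 0.005 = $10.62
Total deductions = $101.99 + $60.68 + $106.24 + $20.40 + $10.62 = $299.93
Net pay = $2,124.74 − $299.93 = $1,824.81

$1,824.81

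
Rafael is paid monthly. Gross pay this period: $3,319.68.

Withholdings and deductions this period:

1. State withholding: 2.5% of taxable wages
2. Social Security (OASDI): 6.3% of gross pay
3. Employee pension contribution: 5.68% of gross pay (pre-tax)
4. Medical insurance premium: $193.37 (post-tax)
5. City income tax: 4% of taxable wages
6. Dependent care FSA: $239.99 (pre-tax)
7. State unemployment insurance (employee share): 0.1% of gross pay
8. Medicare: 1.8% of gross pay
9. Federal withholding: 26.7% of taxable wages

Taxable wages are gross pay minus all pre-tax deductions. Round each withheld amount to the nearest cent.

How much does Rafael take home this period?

$1,465.69

Employee pension contribution: $3,319.68 × 0.0568 = $188.56
Dependent care FSA: $239.99
Pre-tax total = $188.56 + $239.99 = $428.55
Taxable wages = $3,319.68 − $428.55 = $2,891.13
City income tax: $2,891.13 × 0.04 = $115.65
Federal withholding: $2,891.13 × 0.267 = $771.93
State withholding: $2,891.13 × 0.025 = $72.28
State unemployment insurance (employee share): $3,319.68 × 0.001 = $3.32
Medicare: $3,319.68 × 0.018 = $59.75
Social Security (OASDI): $3,319.68 × 0.063 = $209.14
Medical insurance premium: $193.37
Total deductions = $188.56 + $239.99 + $115.65 + $771.93 + $72.28 + $3.32 + $59.75 + $209.14 + $193.37 = $1,853.99
Net pay = $3,319.68 − $1,853.99 = $1,465.69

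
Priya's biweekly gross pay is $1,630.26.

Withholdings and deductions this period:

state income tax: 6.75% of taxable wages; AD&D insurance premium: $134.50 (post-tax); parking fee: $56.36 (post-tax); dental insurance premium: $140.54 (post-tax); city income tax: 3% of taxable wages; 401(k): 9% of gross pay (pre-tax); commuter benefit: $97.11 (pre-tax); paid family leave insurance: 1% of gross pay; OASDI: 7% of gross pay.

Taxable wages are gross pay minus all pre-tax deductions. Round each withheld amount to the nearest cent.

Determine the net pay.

$789.44

Commuter benefit: $97.11
401(k): $1,630.26 × 0.09 = $146.72
Pre-tax total = $97.11 + $146.72 = $243.83
Taxable wages = $1,630.26 − $243.83 = $1,386.43
State income tax: $1,386.43 × 0.0675 = $93.58
City income tax: $1,386.43 × 0.03 = $41.59
OASDI: $1,630.26 × 0.07 = $114.12
Paid family leave insurance: $1,630.26 × 0.01 = $16.30
Dental insurance premium: $140.54
AD&D insurance premium: $134.50
Parking fee: $56.36
Total deductions = $97.11 + $146.72 + $93.58 + $41.59 + $114.12 + $16.30 + $140.54 + $134.50 + $56.36 = $840.82
Net pay = $1,630.26 − $840.82 = $789.44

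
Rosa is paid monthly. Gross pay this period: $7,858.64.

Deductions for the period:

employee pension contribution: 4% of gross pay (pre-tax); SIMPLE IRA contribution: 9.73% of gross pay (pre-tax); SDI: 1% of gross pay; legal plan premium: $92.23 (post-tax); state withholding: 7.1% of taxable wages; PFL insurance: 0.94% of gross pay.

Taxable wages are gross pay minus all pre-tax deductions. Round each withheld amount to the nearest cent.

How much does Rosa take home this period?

Employee pension contribution: $7,858.64 × 0.04 = $314.35
SIMPLE IRA contribution: $7,858.64 × 0.0973 = $764.65
Pre-tax total = $314.35 + $764.65 = $1,079.00
Taxable wages = $7,858.64 − $1,079.00 = $6,779.64
State withholding: $6,779.64 × 0.071 = $481.35
SDI: $7,858.64 × 0.01 = $78.59
PFL insurance: $7,858.64 × 0.0094 = $73.87
Legal plan premium: $92.23
Total deductions = $314.35 + $764.65 + $481.35 + $78.59 + $73.87 + $92.23 = $1,805.04
Net pay = $7,858.64 − $1,805.04 = $6,053.60

$6,053.60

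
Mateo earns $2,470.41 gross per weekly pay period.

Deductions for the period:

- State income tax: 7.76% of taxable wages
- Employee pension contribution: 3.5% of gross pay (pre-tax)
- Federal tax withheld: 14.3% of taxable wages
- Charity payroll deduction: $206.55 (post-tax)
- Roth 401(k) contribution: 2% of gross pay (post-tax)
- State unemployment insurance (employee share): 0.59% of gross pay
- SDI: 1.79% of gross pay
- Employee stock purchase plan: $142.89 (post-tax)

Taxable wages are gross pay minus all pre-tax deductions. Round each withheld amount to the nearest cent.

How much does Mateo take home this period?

Employee pension contribution: $2,470.41 × 0.035 = $86.46
Taxable wages = $2,470.41 − $86.46 = $2,383.95
Federal tax withheld: $2,383.95 × 0.143 = $340.90
State income tax: $2,383.95 × 0.0776 = $184.99
SDI: $2,470.41 × 0.0179 = $44.22
State unemployment insurance (employee share): $2,470.41 × 0.0059 = $14.58
Employee stock purchase plan: $142.89
Roth 401(k) contribution: $2,470.41 × 0.02 = $49.41
Charity payroll deduction: $206.55
Total deductions = $86.46 + $340.90 + $184.99 + $44.22 + $14.58 + $142.89 + $49.41 + $206.55 = $1,070.00
Net pay = $2,470.41 − $1,070.00 = $1,400.41

$1,400.41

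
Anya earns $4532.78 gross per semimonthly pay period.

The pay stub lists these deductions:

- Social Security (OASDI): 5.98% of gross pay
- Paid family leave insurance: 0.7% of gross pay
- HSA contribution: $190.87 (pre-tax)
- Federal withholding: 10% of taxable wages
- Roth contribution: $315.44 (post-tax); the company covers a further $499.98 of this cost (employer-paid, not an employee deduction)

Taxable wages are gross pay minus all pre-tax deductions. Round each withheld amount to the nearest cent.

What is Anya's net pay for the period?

$3289.49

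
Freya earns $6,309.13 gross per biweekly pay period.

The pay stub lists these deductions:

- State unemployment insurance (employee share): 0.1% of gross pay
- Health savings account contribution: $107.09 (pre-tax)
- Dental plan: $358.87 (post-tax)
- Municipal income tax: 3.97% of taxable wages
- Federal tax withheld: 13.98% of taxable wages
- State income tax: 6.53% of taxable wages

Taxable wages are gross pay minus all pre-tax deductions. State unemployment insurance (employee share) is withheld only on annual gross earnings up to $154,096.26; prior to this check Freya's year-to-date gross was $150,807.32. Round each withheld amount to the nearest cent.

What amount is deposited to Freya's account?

Health savings account contribution: $107.09
Taxable wages = $6,309.13 − $107.09 = $6,202.04
Municipal income tax: $6,202.04 × 0.0397 = $246.22
State income tax: $6,202.04 × 0.0653 = $404.99
Federal tax withheld: $6,202.04 × 0.1398 = $867.05
State unemployment insurance (employee share): only $154,096.26 − $150,807.32 = $3,288.94 of this check is subject → $3,288.94 × 0.001 = $3.29
Dental plan: $358.87
Total deductions = $107.09 + $246.22 + $404.99 + $867.05 + $3.29 + $358.87 = $1,987.51
Net pay = $6,309.13 − $1,987.51 = $4,321.62

$4,321.62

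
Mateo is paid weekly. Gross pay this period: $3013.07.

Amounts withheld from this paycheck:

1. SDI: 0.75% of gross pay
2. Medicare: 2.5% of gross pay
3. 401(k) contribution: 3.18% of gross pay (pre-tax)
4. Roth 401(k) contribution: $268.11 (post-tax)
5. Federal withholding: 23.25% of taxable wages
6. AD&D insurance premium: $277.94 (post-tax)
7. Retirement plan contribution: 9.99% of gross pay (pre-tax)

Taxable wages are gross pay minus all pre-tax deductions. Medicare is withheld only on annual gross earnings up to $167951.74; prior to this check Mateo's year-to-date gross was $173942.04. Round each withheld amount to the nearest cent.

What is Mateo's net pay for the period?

$1439.31

401(k) contribution: $3013.07 × 0.0318 = $95.82
Retirement plan contribution: $3013.07 × 0.0999 = $301.01
Pre-tax total = $95.82 + $301.01 = $396.83
Taxable wages = $3013.07 − $396.83 = $2616.24
Federal withholding: $2616.24 × 0.2325 = $608.28
Medicare: annual cap $167951.74 already reached (YTD $173942.04), so $0.00
SDI: $3013.07 × 0.0075 = $22.60
Roth 401(k) contribution: $268.11
AD&D insurance premium: $277.94
Total deductions = $95.82 + $301.01 + $608.28 + $0.00 + $22.60 + $268.11 + $277.94 = $1573.76
Net pay = $3013.07 − $1573.76 = $1439.31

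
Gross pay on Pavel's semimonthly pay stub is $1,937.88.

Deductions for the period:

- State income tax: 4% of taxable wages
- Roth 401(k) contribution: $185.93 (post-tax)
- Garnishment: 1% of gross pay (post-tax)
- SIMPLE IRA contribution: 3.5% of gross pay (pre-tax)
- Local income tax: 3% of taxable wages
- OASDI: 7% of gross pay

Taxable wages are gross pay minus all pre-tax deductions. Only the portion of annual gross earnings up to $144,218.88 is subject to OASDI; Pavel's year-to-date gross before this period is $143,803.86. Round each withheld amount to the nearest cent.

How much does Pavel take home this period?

SIMPLE IRA contribution: $1,937.88 × 0.035 = $67.83
Taxable wages = $1,937.88 − $67.83 = $1,870.05
Local income tax: $1,870.05 × 0.03 = $56.10
State income tax: $1,870.05 × 0.04 = $74.80
OASDI: only $144,218.88 − $143,803.86 = $415.02 of this check is subject → $415.02 × 0.07 = $29.05
Roth 401(k) contribution: $185.93
Garnishment: $1,937.88 × 0.01 = $19.38
Total deductions = $67.83 + $56.10 + $74.80 + $29.05 + $185.93 + $19.38 = $433.09
Net pay = $1,937.88 − $433.09 = $1,504.79

$1,504.79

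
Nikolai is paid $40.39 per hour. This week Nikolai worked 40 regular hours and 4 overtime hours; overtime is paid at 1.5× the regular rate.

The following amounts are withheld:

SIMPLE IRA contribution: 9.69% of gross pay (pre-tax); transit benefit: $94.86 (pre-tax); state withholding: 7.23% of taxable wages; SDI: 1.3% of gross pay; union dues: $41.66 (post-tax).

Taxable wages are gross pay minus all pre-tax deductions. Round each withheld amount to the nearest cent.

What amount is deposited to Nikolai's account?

Regular pay: 40 × $40.39 = $1,615.60
Overtime pay: 4 × $40.39 × 1.5 = $242.34
Gross pay = $1,615.60 + $242.34 = $1,857.94
SIMPLE IRA contribution: $1,857.94 × 0.0969 = $180.03
Transit benefit: $94.86
Pre-tax total = $180.03 + $94.86 = $274.89
Taxable wages = $1,857.94 − $274.89 = $1,583.05
State withholding: $1,583.05 × 0.0723 = $114.45
SDI: $1,857.94 × 0.013 = $24.15
Union dues: $41.66
Total deductions = $180.03 + $94.86 + $114.45 + $24.15 + $41.66 = $455.15
Net pay = $1,857.94 − $455.15 = $1,402.79

$1,402.79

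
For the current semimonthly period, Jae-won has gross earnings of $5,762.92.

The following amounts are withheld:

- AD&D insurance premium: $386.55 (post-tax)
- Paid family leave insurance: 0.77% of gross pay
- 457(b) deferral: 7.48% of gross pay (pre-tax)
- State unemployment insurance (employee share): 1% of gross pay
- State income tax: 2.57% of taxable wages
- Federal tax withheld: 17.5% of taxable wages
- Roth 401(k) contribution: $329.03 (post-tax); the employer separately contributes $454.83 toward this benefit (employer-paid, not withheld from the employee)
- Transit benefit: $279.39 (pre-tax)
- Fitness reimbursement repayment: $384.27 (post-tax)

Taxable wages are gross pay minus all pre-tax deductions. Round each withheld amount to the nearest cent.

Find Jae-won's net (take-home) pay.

Transit benefit: $279.39
457(b) deferral: $5,762.92 × 0.0748 = $431.07
Pre-tax total = $279.39 + $431.07 = $710.46
Taxable wages = $5,762.92 − $710.46 = $5,052.46
Federal tax withheld: $5,052.46 × 0.175 = $884.18
State income tax: $5,052.46 × 0.0257 = $129.85
Paid family leave insurance: $5,762.92 × 0.0077 = $44.37
State unemployment insurance (employee share): $5,762.92 × 0.01 = $57.63
Fitness reimbursement repayment: $384.27
AD&D insurance premium: $386.55
Roth 401(k) contribution: $329.03
(Employer's $454.83 toward Roth 401(k) contribution is not withheld from the employee.)
Total deductions = $279.39 + $431.07 + $884.18 + $129.85 + $44.37 + $57.63 + $384.27 + $386.55 + $329.03 = $2,926.34
Net pay = $5,762.92 − $2,926.34 = $2,836.58

$2,836.58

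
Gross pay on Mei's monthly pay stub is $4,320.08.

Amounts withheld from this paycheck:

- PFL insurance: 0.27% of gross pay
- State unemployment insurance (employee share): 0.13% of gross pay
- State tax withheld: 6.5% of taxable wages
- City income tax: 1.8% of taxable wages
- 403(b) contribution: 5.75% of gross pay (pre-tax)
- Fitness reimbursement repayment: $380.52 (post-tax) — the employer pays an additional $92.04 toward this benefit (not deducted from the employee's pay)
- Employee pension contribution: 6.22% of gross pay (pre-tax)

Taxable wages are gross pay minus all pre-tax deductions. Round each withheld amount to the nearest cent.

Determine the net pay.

Employee pension contribution: $4,320.08 × 0.0622 = $268.71
403(b) contribution: $4,320.08 × 0.0575 = $248.40
Pre-tax total = $268.71 + $248.40 = $517.11
Taxable wages = $4,320.08 − $517.11 = $3,802.97
State tax withheld: $3,802.97 × 0.065 = $247.19
City income tax: $3,802.97 × 0.018 = $68.45
PFL insurance: $4,320.08 × 0.0027 = $11.66
State unemployment insurance (employee share): $4,320.08 × 0.0013 = $5.62
Fitness reimbursement repayment: $380.52
(Employer's $92.04 toward fitness reimbursement repayment is not withheld from the employee.)
Total deductions = $268.71 + $248.40 + $247.19 + $68.45 + $11.66 + $5.62 + $380.52 = $1,230.55
Net pay = $4,320.08 − $1,230.55 = $3,089.53

$3,089.53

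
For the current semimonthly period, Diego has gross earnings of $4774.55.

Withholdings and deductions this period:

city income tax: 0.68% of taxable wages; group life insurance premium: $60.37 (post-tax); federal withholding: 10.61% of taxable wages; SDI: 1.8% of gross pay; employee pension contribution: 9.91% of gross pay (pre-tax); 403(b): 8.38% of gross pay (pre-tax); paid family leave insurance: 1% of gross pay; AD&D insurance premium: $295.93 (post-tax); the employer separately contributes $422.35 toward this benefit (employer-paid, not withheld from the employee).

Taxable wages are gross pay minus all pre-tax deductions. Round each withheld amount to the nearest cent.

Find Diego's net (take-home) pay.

$2970.83

Employee pension contribution: $4774.55 × 0.0991 = $473.16
403(b): $4774.55 × 0.0838 = $400.11
Pre-tax total = $473.16 + $400.11 = $873.27
Taxable wages = $4774.55 − $873.27 = $3901.28
City income tax: $3901.28 × 0.0068 = $26.53
Federal withholding: $3901.28 × 0.1061 = $413.93
Paid family leave insurance: $4774.55 × 0.01 = $47.75
SDI: $4774.55 × 0.018 = $85.94
Group life insurance premium: $60.37
AD&D insurance premium: $295.93
(Employer's $422.35 toward AD&D insurance premium is not withheld from the employee.)
Total deductions = $473.16 + $400.11 + $26.53 + $413.93 + $47.75 + $85.94 + $60.37 + $295.93 = $1803.72
Net pay = $4774.55 − $1803.72 = $2970.83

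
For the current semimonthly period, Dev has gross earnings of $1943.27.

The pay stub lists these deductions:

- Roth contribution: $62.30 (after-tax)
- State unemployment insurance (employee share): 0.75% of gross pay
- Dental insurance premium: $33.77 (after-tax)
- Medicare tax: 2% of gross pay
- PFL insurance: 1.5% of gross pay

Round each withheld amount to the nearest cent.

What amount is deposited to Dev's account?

State unemployment insurance (employee share): $1943.27 × 0.0075 = $14.57
Medicare tax: $1943.27 × 0.02 = $38.87
PFL insurance: $1943.27 × 0.015 = $29.15
Roth contribution: $62.30
Dental insurance premium: $33.77
Total deductions = $14.57 + $38.87 + $29.15 + $62.30 + $33.77 = $178.66
Net pay = $1943.27 − $178.66 = $1764.61

$1764.61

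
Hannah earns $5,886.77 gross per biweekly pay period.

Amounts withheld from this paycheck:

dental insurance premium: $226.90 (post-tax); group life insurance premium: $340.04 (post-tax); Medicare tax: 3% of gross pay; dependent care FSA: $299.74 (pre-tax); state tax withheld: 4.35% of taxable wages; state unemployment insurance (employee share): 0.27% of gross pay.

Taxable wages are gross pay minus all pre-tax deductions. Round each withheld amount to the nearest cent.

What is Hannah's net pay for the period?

Dependent care FSA: $299.74
Taxable wages = $5,886.77 − $299.74 = $5,587.03
State tax withheld: $5,587.03 × 0.0435 = $243.04
State unemployment insurance (employee share): $5,886.77 × 0.0027 = $15.89
Medicare tax: $5,886.77 × 0.03 = $176.60
Group life insurance premium: $340.04
Dental insurance premium: $226.90
Total deductions = $299.74 + $243.04 + $15.89 + $176.60 + $340.04 + $226.90 = $1,302.21
Net pay = $5,886.77 − $1,302.21 = $4,584.56

$4,584.56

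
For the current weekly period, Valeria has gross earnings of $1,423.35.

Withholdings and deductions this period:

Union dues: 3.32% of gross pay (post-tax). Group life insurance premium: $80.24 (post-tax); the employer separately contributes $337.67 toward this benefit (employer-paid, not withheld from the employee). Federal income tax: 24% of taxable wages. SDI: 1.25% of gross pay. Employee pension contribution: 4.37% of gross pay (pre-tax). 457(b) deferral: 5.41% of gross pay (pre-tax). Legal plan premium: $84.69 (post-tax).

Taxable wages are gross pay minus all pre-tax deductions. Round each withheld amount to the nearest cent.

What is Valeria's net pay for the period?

Employee pension contribution: $1,423.35 × 0.0437 = $62.20
457(b) deferral: $1,423.35 × 0.0541 = $77.00
Pre-tax total = $62.20 + $77.00 = $139.20
Taxable wages = $1,423.35 − $139.20 = $1,284.15
Federal income tax: $1,284.15 × 0.24 = $308.20
SDI: $1,423.35 × 0.0125 = $17.79
Group life insurance premium: $80.24
Union dues: $1,423.35 × 0.0332 = $47.26
Legal plan premium: $84.69
(Employer's $337.67 toward group life insurance premium is not withheld from the employee.)
Total deductions = $62.20 + $77.00 + $308.20 + $17.79 + $80.24 + $47.26 + $84.69 = $677.38
Net pay = $1,423.35 − $677.38 = $745.97

$745.97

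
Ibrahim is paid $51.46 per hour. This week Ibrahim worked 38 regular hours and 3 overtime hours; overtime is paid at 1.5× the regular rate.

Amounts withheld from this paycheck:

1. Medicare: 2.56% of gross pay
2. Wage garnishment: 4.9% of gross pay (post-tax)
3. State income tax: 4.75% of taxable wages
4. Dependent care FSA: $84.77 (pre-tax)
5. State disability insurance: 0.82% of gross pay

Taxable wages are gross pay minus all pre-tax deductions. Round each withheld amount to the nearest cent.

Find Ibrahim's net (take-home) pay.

Regular pay: 38 × $51.46 = $1955.48
Overtime pay: 3 × $51.46 × 1.5 = $231.57
Gross pay = $1955.48 + $231.57 = $2187.05
Dependent care FSA: $84.77
Taxable wages = $2187.05 − $84.77 = $2102.28
State income tax: $2102.28 × 0.0475 = $99.86
State disability insurance: $2187.05 × 0.0082 = $17.93
Medicare: $2187.05 × 0.0256 = $55.99
Wage garnishment: $2187.05 × 0.049 = $107.17
Total deductions = $84.77 + $99.86 + $17.93 + $55.99 + $107.17 = $365.72
Net pay = $2187.05 − $365.72 = $1821.33

$1821.33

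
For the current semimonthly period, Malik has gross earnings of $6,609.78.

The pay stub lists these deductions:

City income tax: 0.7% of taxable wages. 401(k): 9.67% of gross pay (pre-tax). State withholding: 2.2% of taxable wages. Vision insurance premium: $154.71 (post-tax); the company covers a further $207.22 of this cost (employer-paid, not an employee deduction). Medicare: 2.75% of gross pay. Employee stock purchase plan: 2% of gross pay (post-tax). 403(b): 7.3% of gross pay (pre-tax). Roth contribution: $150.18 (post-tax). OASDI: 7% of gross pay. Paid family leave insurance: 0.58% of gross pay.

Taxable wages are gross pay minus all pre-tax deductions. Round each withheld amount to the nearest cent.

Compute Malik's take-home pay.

$4,209.06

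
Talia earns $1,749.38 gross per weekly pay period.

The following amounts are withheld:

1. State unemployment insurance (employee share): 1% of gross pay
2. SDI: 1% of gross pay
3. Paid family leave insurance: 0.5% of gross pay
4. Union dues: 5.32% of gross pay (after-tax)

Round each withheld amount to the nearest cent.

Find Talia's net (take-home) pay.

$1,612.58

SDI: $1,749.38 × 0.01 = $17.49
Paid family leave insurance: $1,749.38 × 0.005 = $8.75
State unemployment insurance (employee share): $1,749.38 × 0.01 = $17.49
Union dues: $1,749.38 × 0.0532 = $93.07
Total deductions = $17.49 + $8.75 + $17.49 + $93.07 = $136.80
Net pay = $1,749.38 − $136.80 = $1,612.58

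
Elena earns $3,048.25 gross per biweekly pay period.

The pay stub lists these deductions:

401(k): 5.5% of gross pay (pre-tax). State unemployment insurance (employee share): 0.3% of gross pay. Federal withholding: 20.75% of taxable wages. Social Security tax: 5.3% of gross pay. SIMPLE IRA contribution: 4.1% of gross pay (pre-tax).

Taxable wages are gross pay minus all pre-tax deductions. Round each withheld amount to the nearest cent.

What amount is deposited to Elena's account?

$2,013.13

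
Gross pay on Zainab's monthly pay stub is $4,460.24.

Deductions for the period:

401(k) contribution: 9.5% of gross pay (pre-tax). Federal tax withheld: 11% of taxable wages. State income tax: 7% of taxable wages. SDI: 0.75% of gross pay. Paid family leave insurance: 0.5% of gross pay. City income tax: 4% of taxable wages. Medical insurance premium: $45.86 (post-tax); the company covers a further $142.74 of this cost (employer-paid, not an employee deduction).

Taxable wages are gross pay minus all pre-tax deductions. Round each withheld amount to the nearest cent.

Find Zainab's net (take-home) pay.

401(k) contribution: $4,460.24 × 0.095 = $423.72
Taxable wages = $4,460.24 − $423.72 = $4,036.52
State income tax: $4,036.52 × 0.07 = $282.56
Federal tax withheld: $4,036.52 × 0.11 = $444.02
City income tax: $4,036.52 × 0.04 = $161.46
Paid family leave insurance: $4,460.24 × 0.005 = $22.30
SDI: $4,460.24 × 0.0075 = $33.45
Medical insurance premium: $45.86
(Employer's $142.74 toward medical insurance premium is not withheld from the employee.)
Total deductions = $423.72 + $282.56 + $444.02 + $161.46 + $22.30 + $33.45 + $45.86 = $1,413.37
Net pay = $4,460.24 − $1,413.37 = $3,046.87

$3,046.87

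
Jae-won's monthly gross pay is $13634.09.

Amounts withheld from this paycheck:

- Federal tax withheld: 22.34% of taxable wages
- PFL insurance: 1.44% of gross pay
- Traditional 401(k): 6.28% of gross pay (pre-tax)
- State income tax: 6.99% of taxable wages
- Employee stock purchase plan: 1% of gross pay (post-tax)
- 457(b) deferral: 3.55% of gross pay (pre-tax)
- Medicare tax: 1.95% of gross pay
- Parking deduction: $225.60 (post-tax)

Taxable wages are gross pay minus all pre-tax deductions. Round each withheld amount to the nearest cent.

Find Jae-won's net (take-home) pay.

Traditional 401(k): $13634.09 × 0.0628 = $856.22
457(b) deferral: $13634.09 × 0.0355 = $484.01
Pre-tax total = $856.22 + $484.01 = $1340.23
Taxable wages = $13634.09 − $1340.23 = $12293.86
Federal tax withheld: $12293.86 × 0.2234 = $2746.45
State income tax: $12293.86 × 0.0699 = $859.34
Medicare tax: $13634.09 × 0.0195 = $265.86
PFL insurance: $13634.09 × 0.0144 = $196.33
Parking deduction: $225.60
Employee stock purchase plan: $13634.09 × 0.01 = $136.34
Total deductions = $856.22 + $484.01 + $2746.45 + $859.34 + $265.86 + $196.33 + $225.60 + $136.34 = $5770.15
Net pay = $13634.09 − $5770.15 = $7863.94

$7863.94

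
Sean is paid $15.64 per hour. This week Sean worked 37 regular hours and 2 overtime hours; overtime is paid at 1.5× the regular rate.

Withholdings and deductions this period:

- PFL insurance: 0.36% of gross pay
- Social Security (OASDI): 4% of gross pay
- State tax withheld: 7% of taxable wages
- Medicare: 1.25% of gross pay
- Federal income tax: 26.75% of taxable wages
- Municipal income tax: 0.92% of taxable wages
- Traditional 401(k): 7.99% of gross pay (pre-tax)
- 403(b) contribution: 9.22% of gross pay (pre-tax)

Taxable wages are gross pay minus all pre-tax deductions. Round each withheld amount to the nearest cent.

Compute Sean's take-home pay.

$303.27

Regular pay: 37 × $15.64 = $578.68
Overtime pay: 2 × $15.64 × 1.5 = $46.92
Gross pay = $578.68 + $46.92 = $625.60
Traditional 401(k): $625.60 × 0.0799 = $49.99
403(b) contribution: $625.60 × 0.0922 = $57.68
Pre-tax total = $49.99 + $57.68 = $107.67
Taxable wages = $625.60 − $107.67 = $517.93
Municipal income tax: $517.93 × 0.0092 = $4.76
Federal income tax: $517.93 × 0.2675 = $138.55
State tax withheld: $517.93 × 0.07 = $36.26
PFL insurance: $625.60 × 0.0036 = $2.25
Social Security (OASDI): $625.60 × 0.04 = $25.02
Medicare: $625.60 × 0.0125 = $7.82
Total deductions = $49.99 + $57.68 + $4.76 + $138.55 + $36.26 + $2.25 + $25.02 + $7.82 = $322.33
Net pay = $625.60 − $322.33 = $303.27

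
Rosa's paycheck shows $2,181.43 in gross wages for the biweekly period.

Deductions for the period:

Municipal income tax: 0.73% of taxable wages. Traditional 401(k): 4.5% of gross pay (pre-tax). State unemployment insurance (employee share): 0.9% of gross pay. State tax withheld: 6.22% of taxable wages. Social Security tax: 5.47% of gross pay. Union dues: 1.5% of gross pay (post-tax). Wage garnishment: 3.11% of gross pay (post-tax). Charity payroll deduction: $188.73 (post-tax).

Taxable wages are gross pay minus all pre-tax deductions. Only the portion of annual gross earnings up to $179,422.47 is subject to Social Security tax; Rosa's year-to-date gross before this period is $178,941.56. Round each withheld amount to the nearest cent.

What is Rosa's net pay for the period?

$1,603.25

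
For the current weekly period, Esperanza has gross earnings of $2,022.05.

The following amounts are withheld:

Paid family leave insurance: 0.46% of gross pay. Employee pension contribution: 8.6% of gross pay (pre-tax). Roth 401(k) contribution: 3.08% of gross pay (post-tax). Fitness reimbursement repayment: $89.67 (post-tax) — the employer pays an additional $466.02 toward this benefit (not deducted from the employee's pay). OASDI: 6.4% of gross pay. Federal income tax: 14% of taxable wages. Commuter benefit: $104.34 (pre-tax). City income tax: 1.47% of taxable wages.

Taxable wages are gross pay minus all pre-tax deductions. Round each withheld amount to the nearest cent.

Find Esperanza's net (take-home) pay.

$1,183.39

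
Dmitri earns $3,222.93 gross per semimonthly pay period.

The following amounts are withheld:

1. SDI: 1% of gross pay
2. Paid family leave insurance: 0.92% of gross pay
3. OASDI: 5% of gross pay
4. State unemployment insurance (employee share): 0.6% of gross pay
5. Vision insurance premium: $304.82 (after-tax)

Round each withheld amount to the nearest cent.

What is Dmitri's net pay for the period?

Paid family leave insurance: $3,222.93 × 0.0092 = $29.65
OASDI: $3,222.93 × 0.05 = $161.15
SDI: $3,222.93 × 0.01 = $32.23
State unemployment insurance (employee share): $3,222.93 × 0.006 = $19.34
Vision insurance premium: $304.82
Total deductions = $29.65 + $161.15 + $32.23 + $19.34 + $304.82 = $547.19
Net pay = $3,222.93 − $547.19 = $2,675.74

$2,675.74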